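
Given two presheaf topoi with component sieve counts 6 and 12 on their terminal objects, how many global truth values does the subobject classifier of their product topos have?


In a product of presheaf topoi E_1 x E_2, the subobject classifier
is Omega = Omega_1 x Omega_2 (componentwise), so
|Omega(top)| = |Omega_1(top_1)| * |Omega_2(top_2)|.
= 6 * 12 = 72.

72


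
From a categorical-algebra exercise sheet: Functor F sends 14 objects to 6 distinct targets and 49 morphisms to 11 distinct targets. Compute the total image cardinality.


The image of F consists of distinct objects and distinct morphisms.
|Im(F)| on objects = 6
|Im(F)| on morphisms = 11
Total image cardinality = 6 + 11 = 17

17


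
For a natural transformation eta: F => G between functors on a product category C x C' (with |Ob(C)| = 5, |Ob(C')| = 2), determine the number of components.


A natural transformation eta: F => G assigns one component morphism per
object of the domain category.
The domain is the product category C x C', so
|Ob(C x C')| = |Ob(C)| * |Ob(C')| = 5 * 2 = 10.
Therefore eta has 10 component morphisms.

10


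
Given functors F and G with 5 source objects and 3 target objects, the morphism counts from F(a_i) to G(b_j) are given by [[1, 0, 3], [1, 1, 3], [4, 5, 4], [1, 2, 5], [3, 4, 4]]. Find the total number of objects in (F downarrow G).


Objects of (F downarrow G) are triples (a, b, h: F(a)->G(b)).
The count equals the sum of all entries in the hom-matrix.
sum(row 0) = 4
sum(row 1) = 5
sum(row 2) = 13
sum(row 3) = 8
sum(row 4) = 11
Grand total = 41

41


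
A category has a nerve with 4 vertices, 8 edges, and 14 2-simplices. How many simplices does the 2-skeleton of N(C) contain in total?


The 2-skeleton of the nerve N(C) consists of simplices in dimensions 0, 1, 2:
  |N(C)_0| = 4 (objects)
  |N(C)_1| = 8 (morphisms)
  |N(C)_2| = 14 (composable pairs)
Total = 4 + 8 + 14 = 26

26


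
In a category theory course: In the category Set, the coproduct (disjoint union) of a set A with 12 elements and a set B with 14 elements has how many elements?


In Set, the coproduct A + B is the disjoint union.
|A + B| = |A| + |B| = 12 + 14 = 26

26


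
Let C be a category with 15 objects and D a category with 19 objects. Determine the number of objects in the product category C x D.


The product category C x D has objects that are pairs (c, d).
Number of pairs = |Ob(C)| * |Ob(D)| = 15 * 19 = 285

285


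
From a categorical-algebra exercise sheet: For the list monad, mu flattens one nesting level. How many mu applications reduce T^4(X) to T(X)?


Each application of mu: T^2 -> T removes one layer of nesting.
Starting at depth 4 (i.e., T^4(X)), we need to reach T(X).
Number of mu applications = 4 - 1 = 3

3


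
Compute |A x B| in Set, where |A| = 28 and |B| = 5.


In Set, the product A x B is the Cartesian product.
By the universal property, |A x B| = |A| * |B|.
|A x B| = 28 * 5 = 140

140


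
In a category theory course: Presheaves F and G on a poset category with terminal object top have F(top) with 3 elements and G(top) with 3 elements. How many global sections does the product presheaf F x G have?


Global sections of a presheaf on a poset with terminal top satisfy
Gamma(H) ~ H(top). Presheaves admit pointwise products, so
(F x G)(top) = F(top) x G(top) (Cartesian product).
|Gamma(F x G)| = |F(top)| * |G(top)| = 3 * 3 = 9.

9


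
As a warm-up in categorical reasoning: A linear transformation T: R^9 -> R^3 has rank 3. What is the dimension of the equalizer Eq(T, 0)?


The equalizer of f and the zero map is ker(f).
By the rank-nullity theorem: dim(ker(f)) = dim(domain) - rank(f).
dim(ker(f)) = 9 - 3 = 6

6


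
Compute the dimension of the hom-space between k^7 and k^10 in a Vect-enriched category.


In Vect-enriched categories, Hom(k^n, k^m) is the space of m x n matrices.
dim(Hom(k^7, k^10)) = 10 * 7 = 70

70


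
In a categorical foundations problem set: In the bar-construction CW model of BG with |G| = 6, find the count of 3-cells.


In the bar-construction CW model of BG, the n-cells are indexed by
n-tuples [g_1|...|g_n] of non-identity elements of G (degenerate
simplices with some g_i = e do not contribute cells), so there are
(|G| - 1)^n n-cells.
For dim = 3 with |G| = 6:
cells = (6 - 1)^3 = 5^3 = 125

125


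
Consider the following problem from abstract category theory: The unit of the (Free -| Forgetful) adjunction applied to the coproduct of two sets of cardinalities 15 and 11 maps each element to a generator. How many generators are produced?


The unit eta_X: X -> U(F(X)) of the Free-Forgetful adjunction
maps each element of X to a generator of F(X). For X = S + T (disjoint
union in Set), |S + T| = |S| + |T|.
Total mappings = 15 + 11 = 26.

26


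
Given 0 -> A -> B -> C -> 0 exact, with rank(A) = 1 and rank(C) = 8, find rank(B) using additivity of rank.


For a short exact sequence 0 -> A -> B -> C -> 0,
rank is additive: rank(B) = rank(A) + rank(C).
rank(B) = 1 + 8 = 9

9


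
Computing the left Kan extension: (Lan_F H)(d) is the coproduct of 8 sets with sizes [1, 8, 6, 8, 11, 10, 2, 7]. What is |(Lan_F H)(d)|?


Pointwise, the left Kan extension (Lan_F H)(d) is the colimit, indexed
by the comma category (F downarrow d), of H composed with the
projection (F downarrow d) -> C. Here that colimit is given
as a coproduct (disjoint union) of sets, so its cardinality is the
sum of the sizes of the summands.
Coproduct of sets with sizes: 1 + 8 + 6 + 8 + 11 + 10 + 2 + 7
= 53

53


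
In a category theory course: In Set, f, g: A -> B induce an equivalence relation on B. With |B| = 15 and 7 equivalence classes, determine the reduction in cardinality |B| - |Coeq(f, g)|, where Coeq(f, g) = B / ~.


The coequalizer Coeq(f, g) = B / ~ has one element per equivalence class.
|B| = 15, |Coeq(f, g)| = 7.
|B| - |Coeq(f, g)| = 15 - 7 = 8.

8


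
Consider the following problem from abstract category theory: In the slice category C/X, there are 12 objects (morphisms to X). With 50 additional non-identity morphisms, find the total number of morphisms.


In the slice category C/X, objects are morphisms to X.
Identity morphisms: 12 (one per object of C/X).
Non-identity morphisms: 50.
Total = 12 + 50 = 62

62


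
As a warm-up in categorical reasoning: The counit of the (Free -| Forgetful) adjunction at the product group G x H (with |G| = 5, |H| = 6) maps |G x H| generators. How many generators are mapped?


The counit epsilon_K: F(U(K)) -> K of the Free-Forgetful adjunction
maps |K| generators of F(U(K)) into K. For K = G x H (the product group),
|G x H| = |G| * |H|.
Total generators mapped = 5 * 6 = 30.

30


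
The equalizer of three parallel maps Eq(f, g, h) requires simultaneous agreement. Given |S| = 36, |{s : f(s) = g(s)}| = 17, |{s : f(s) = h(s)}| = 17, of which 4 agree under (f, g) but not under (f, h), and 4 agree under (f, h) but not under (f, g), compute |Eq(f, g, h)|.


Eq(f, g, h) is the triple-agreement set: points in S where all three
maps take the same value. Using inclusion-exclusion on the pairwise data:
Pair (f, g) agrees on 17 points; pair (f, h) on 17 points.
Points agreeing under (f, g) but not (f, h) = 4; under (f, h) but not (f, g) = 4.
Triple-agreement = agreement-in-(f, g) minus points that agree under (f, g) but not (f, h):
|Eq(f, g, h)| = 17 - 4 = 13
(cross-check via (f, h): 17 - 4 = 13.)

13


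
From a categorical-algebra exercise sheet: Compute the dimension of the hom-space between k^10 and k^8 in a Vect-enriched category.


In Vect-enriched categories, Hom(k^n, k^m) is the space of m x n matrices.
dim(Hom(k^10, k^8)) = 8 * 10 = 80

80


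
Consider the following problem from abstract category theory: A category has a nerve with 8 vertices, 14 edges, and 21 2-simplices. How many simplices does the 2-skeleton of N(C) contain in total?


The 2-skeleton of the nerve N(C) consists of simplices in dimensions 0, 1, 2:
  |N(C)_0| = 8 (objects)
  |N(C)_1| = 14 (morphisms)
  |N(C)_2| = 21 (composable pairs)
Total = 8 + 14 + 21 = 43

43


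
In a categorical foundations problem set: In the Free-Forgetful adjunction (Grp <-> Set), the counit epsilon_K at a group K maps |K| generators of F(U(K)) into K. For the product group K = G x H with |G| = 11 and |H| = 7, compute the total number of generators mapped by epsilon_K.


The counit epsilon_K: F(U(K)) -> K of the Free-Forgetful adjunction
maps |K| generators of F(U(K)) into K. For K = G x H (the product group),
|G x H| = |G| * |H|.
Total generators mapped = 11 * 7 = 77.

77


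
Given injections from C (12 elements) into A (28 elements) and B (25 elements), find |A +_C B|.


The pushout A +_C B identifies the images of C in A and B.
|A +_C B| = |A| + |B| - |C| (for injections).
= 28 + 25 - 12 = 41

41


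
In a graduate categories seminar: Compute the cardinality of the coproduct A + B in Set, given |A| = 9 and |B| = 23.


In Set, the coproduct A + B is the disjoint union.
|A + B| = |A| + |B| = 9 + 23 = 32

32


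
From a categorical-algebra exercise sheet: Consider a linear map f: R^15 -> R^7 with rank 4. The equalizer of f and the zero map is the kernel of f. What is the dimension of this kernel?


The equalizer of f and the zero map is ker(f).
By the rank-nullity theorem: dim(ker(f)) = dim(domain) - rank(f).
dim(ker(f)) = 15 - 4 = 11

11


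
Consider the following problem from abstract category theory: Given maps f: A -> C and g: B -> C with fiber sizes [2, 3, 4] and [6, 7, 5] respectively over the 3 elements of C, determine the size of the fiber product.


The pullback A x_C B consists of pairs (a, b) with f(a) = g(b).
For each element c in C, the fiber product has |f^-1(c)| * |g^-1(c)| elements.
Summing over C: 2 * 6 + 3 * 7 + 4 * 5
= 12 + 21 + 20 = 53

53


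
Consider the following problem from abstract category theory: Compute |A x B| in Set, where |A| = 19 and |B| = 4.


In Set, the product A x B is the Cartesian product.
By the universal property, |A x B| = |A| * |B|.
|A x B| = 19 * 4 = 76

76


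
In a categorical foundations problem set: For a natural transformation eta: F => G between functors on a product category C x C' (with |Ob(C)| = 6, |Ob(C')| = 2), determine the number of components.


A natural transformation eta: F => G assigns one component morphism per
object of the domain category.
The domain is the product category C x C', so
|Ob(C x C')| = |Ob(C)| * |Ob(C')| = 6 * 2 = 12.
Therefore eta has 12 component morphisms.

12


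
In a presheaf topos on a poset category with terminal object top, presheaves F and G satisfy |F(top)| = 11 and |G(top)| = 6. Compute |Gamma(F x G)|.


Global sections of a presheaf on a poset with terminal top satisfy
Gamma(H) ~ H(top). Presheaves admit pointwise products, so
(F x G)(top) = F(top) x G(top) (Cartesian product).
|Gamma(F x G)| = |F(top)| * |G(top)| = 11 * 6 = 66.

66


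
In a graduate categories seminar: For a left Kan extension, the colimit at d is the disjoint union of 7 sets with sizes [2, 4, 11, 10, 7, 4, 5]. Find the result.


Pointwise, the left Kan extension (Lan_F H)(d) is the colimit, indexed
by the comma category (F downarrow d), of H composed with the
projection (F downarrow d) -> C. Here that colimit is given
as a coproduct (disjoint union) of sets, so its cardinality is the
sum of the sizes of the summands.
Coproduct of sets with sizes: 2 + 4 + 11 + 10 + 7 + 4 + 5
= 43

43


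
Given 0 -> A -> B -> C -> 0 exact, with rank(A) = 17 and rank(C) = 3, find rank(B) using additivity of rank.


For a short exact sequence 0 -> A -> B -> C -> 0,
rank is additive: rank(B) = rank(A) + rank(C).
rank(B) = 17 + 3 = 20

20


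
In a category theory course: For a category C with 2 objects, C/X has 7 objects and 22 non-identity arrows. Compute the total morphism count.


In the slice category C/X, objects are morphisms to X.
Identity morphisms: 7 (one per object of C/X).
Non-identity morphisms: 22.
Total = 7 + 22 = 29

29


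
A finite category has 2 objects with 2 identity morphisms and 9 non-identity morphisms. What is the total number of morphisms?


Each object has an identity morphism, giving 2 identities.
Adding the 9 non-identity morphisms:
Total = 2 + 9 = 11

11


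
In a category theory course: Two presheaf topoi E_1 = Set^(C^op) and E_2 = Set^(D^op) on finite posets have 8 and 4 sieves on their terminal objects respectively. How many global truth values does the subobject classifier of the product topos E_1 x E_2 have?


In a product of presheaf topoi E_1 x E_2, the subobject classifier
is Omega = Omega_1 x Omega_2 (componentwise), so
|Omega(top)| = |Omega_1(top_1)| * |Omega_2(top_2)|.
= 8 * 4 = 32.

32


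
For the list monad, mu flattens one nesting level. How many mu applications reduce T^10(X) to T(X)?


Each application of mu: T^2 -> T removes one layer of nesting.
Starting at depth 10 (i.e., T^10(X)), we need to reach T(X).
Number of mu applications = 10 - 1 = 9

9


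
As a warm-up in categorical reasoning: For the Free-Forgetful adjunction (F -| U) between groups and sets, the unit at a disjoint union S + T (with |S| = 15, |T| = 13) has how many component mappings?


The unit eta_X: X -> U(F(X)) of the Free-Forgetful adjunction
maps each element of X to a generator of F(X). For X = S + T (disjoint
union in Set), |S + T| = |S| + |T|.
Total mappings = 15 + 13 = 28.

28


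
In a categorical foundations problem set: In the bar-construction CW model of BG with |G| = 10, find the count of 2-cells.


In the bar-construction CW model of BG, the n-cells are indexed by
n-tuples [g_1|...|g_n] of non-identity elements of G (degenerate
simplices with some g_i = e do not contribute cells), so there are
(|G| - 1)^n n-cells.
For dim = 2 with |G| = 10:
cells = (10 - 1)^2 = 9^2 = 81

81


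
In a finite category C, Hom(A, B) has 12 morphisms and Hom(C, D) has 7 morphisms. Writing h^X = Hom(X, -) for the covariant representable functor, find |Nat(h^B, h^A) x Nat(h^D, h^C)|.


By the Yoneda lemma, Nat(h^B, h^A) is isomorphic to Hom(A, B),
so |Nat(h^B, h^A)| = |Hom(A, B)| and |Nat(h^D, h^C)| = |Hom(C, D)|.
|Hom(A, B)| = 12, |Hom(C, D)| = 7.
|Nat(h^B, h^A) x Nat(h^D, h^C)| = 12 * 7 = 84

84


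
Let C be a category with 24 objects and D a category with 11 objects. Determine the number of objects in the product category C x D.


The product category C x D has objects that are pairs (c, d).
Number of pairs = |Ob(C)| * |Ob(D)| = 24 * 11 = 264

264


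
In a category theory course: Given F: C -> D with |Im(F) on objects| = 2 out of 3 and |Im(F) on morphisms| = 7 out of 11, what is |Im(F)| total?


The image of F consists of distinct objects and distinct morphisms.
|Im(F)| on objects = 2
|Im(F)| on morphisms = 7
Total image cardinality = 2 + 7 = 9

9


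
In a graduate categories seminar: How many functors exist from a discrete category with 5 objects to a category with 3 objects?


A functor from a discrete category C to D is determined by
where each object maps. Each of the 5 objects of C can map
to any of the 3 objects of D independently.
Number of functors = 3^5 = 243

243


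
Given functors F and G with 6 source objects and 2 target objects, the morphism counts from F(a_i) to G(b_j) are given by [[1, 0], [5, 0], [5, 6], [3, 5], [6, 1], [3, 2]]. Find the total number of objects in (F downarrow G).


Objects of (F downarrow G) are triples (a, b, h: F(a)->G(b)).
The count equals the sum of all entries in the hom-matrix.
sum(row 0) = 1
sum(row 1) = 5
sum(row 2) = 11
sum(row 3) = 8
sum(row 4) = 7
sum(row 5) = 5
Grand total = 37

37


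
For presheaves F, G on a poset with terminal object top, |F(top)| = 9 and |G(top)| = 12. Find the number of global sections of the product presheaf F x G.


Global sections of a presheaf on a poset with terminal top satisfy
Gamma(H) ~ H(top). Presheaves admit pointwise products, so
(F x G)(top) = F(top) x G(top) (Cartesian product).
|Gamma(F x G)| = |F(top)| * |G(top)| = 9 * 12 = 108.

108


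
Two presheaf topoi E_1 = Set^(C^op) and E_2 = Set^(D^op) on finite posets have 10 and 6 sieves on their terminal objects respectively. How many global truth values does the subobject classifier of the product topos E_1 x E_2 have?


In a product of presheaf topoi E_1 x E_2, the subobject classifier
is Omega = Omega_1 x Omega_2 (componentwise), so
|Omega(top)| = |Omega_1(top_1)| * |Omega_2(top_2)|.
= 10 * 6 = 60.

60


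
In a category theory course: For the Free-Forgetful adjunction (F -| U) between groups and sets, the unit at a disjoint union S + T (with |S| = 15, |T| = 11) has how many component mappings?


The unit eta_X: X -> U(F(X)) of the Free-Forgetful adjunction
maps each element of X to a generator of F(X). For X = S + T (disjoint
union in Set), |S + T| = |S| + |T|.
Total mappings = 15 + 11 = 26.

26


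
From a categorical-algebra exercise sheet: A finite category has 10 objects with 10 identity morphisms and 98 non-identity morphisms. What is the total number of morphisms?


Each object has an identity morphism, giving 10 identities.
Adding the 98 non-identity morphisms:
Total = 10 + 98 = 108

108


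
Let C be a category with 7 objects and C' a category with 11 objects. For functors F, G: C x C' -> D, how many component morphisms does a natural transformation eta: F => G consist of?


A natural transformation eta: F => G assigns one component morphism per
object of the domain category.
The domain is the product category C x C', so
|Ob(C x C')| = |Ob(C)| * |Ob(C')| = 7 * 11 = 77.
Therefore eta has 77 component morphisms.

77


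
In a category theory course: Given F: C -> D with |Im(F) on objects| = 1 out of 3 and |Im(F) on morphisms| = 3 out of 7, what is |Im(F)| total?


The image of F consists of distinct objects and distinct morphisms.
|Im(F)| on objects = 1
|Im(F)| on morphisms = 3
Total image cardinality = 1 + 3 = 4

4


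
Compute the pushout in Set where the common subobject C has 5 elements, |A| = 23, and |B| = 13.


The pushout A +_C B identifies the images of C in A and B.
|A +_C B| = |A| + |B| - |C| (for injections).
= 23 + 13 - 5 = 31

31


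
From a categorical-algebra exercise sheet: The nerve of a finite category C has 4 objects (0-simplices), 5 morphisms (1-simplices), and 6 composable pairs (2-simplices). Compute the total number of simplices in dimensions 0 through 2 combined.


The 2-skeleton of the nerve N(C) consists of simplices in dimensions 0, 1, 2:
  |N(C)_0| = 4 (objects)
  |N(C)_1| = 5 (morphisms)
  |N(C)_2| = 6 (composable pairs)
Total = 4 + 5 + 6 = 15

15


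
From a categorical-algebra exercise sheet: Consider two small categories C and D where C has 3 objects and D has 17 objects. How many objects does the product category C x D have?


The product category C x D has objects that are pairs (c, d).
Number of pairs = |Ob(C)| * |Ob(D)| = 3 * 17 = 51

51


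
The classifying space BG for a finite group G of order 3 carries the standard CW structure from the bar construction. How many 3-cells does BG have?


In the bar-construction CW model of BG, the n-cells are indexed by
n-tuples [g_1|...|g_n] of non-identity elements of G (degenerate
simplices with some g_i = e do not contribute cells), so there are
(|G| - 1)^n n-cells.
For dim = 3 with |G| = 3:
cells = (3 - 1)^3 = 2^3 = 8

8


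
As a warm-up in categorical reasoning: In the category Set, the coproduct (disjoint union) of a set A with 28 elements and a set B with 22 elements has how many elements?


In Set, the coproduct A + B is the disjoint union.
|A + B| = |A| + |B| = 28 + 22 = 50

50


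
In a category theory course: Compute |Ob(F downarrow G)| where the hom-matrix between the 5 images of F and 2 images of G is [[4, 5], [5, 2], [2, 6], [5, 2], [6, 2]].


Objects of (F downarrow G) are triples (a, b, h: F(a)->G(b)).
The count equals the sum of all entries in the hom-matrix.
sum(row 0) = 9
sum(row 1) = 7
sum(row 2) = 8
sum(row 3) = 7
sum(row 4) = 8
Grand total = 39

39


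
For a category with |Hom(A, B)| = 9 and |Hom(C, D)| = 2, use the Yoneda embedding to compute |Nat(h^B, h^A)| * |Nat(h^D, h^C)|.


By the Yoneda lemma, Nat(h^B, h^A) is isomorphic to Hom(A, B),
so |Nat(h^B, h^A)| = |Hom(A, B)| and |Nat(h^D, h^C)| = |Hom(C, D)|.
|Hom(A, B)| = 9, |Hom(C, D)| = 2.
|Nat(h^B, h^A) x Nat(h^D, h^C)| = 9 * 2 = 18

18


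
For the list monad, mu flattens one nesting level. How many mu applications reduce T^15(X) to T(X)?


Each application of mu: T^2 -> T removes one layer of nesting.
Starting at depth 15 (i.e., T^15(X)), we need to reach T(X).
Number of mu applications = 15 - 1 = 14

14


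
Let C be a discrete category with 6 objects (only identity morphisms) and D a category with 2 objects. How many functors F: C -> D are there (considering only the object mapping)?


A functor from a discrete category C to D is determined by
where each object maps. Each of the 6 objects of C can map
to any of the 2 objects of D independently.
Number of functors = 2^6 = 64

64


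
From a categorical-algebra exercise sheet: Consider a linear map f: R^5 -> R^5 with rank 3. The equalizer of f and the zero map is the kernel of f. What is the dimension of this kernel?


The equalizer of f and the zero map is ker(f).
By the rank-nullity theorem: dim(ker(f)) = dim(domain) - rank(f).
dim(ker(f)) = 5 - 3 = 2

2


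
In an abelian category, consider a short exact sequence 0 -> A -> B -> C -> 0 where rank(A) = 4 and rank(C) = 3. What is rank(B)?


For a short exact sequence 0 -> A -> B -> C -> 0,
rank is additive: rank(B) = rank(A) + rank(C).
rank(B) = 4 + 3 = 7

7


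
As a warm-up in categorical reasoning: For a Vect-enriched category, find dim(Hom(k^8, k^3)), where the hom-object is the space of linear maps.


In Vect-enriched categories, Hom(k^n, k^m) is the space of m x n matrices.
dim(Hom(k^8, k^3)) = 3 * 8 = 24

24


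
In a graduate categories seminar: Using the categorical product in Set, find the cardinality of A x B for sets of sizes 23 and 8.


In Set, the product A x B is the Cartesian product.
By the universal property, |A x B| = |A| * |B|.
|A x B| = 23 * 8 = 184

184


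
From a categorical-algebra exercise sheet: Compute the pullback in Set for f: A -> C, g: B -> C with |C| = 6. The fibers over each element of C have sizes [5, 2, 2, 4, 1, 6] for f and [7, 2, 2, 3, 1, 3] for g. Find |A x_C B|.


The pullback A x_C B consists of pairs (a, b) with f(a) = g(b).
For each element c in C, the fiber product has |f^-1(c)| * |g^-1(c)| elements.
Summing over C: 5 * 7 + 2 * 2 + 2 * 2 + 4 * 3 + 1 * 1 + 6 * 3
= 35 + 4 + 4 + 12 + 1 + 18 = 74

74


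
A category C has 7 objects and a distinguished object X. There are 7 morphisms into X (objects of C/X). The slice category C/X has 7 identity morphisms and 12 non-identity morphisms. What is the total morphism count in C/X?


In the slice category C/X, objects are morphisms to X.
Identity morphisms: 7 (one per object of C/X).
Non-identity morphisms: 12.
Total = 7 + 12 = 19

19


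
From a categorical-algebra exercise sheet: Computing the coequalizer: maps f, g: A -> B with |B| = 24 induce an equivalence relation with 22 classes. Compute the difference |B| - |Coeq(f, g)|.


The coequalizer Coeq(f, g) = B / ~ has one element per equivalence class.
|B| = 24, |Coeq(f, g)| = 22.
|B| - |Coeq(f, g)| = 24 - 22 = 2.

2


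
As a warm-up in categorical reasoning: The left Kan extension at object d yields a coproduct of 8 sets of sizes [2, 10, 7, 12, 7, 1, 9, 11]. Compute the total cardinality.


Pointwise, the left Kan extension (Lan_F H)(d) is the colimit, indexed
by the comma category (F downarrow d), of H composed with the
projection (F downarrow d) -> C. Here that colimit is given
as a coproduct (disjoint union) of sets, so its cardinality is the
sum of the sizes of the summands.
Coproduct of sets with sizes: 2 + 10 + 7 + 12 + 7 + 1 + 9 + 11
= 59

59


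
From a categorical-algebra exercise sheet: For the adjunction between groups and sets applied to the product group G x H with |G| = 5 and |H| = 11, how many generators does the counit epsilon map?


The counit epsilon_K: F(U(K)) -> K of the Free-Forgetful adjunction
maps |K| generators of F(U(K)) into K. For K = G x H (the product group),
|G x H| = |G| * |H|.
Total generators mapped = 5 * 11 = 55.

55


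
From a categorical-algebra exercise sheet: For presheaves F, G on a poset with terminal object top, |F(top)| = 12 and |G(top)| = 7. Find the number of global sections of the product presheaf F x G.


Global sections of a presheaf on a poset with terminal top satisfy
Gamma(H) ~ H(top). Presheaves admit pointwise products, so
(F x G)(top) = F(top) x G(top) (Cartesian product).
|Gamma(F x G)| = |F(top)| * |G(top)| = 12 * 7 = 84.

84


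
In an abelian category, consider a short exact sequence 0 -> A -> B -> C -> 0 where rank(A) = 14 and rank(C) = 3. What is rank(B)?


For a short exact sequence 0 -> A -> B -> C -> 0,
rank is additive: rank(B) = rank(A) + rank(C).
rank(B) = 14 + 3 = 17

17


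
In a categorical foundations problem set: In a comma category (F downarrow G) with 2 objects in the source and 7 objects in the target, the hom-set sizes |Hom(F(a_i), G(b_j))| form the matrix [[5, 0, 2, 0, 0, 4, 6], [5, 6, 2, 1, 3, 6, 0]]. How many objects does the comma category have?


Objects of (F downarrow G) are triples (a, b, h: F(a)->G(b)).
The count equals the sum of all entries in the hom-matrix.
sum(row 0) = 17
sum(row 1) = 23
Grand total = 40

40


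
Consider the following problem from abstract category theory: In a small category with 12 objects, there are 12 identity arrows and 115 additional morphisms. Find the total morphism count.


Each object has an identity morphism, giving 12 identities.
Adding the 115 non-identity morphisms:
Total = 12 + 115 = 127

127


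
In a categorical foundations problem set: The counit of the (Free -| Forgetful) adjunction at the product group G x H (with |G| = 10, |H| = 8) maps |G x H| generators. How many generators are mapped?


The counit epsilon_K: F(U(K)) -> K of the Free-Forgetful adjunction
maps |K| generators of F(U(K)) into K. For K = G x H (the product group),
|G x H| = |G| * |H|.
Total generators mapped = 10 * 8 = 80.

80


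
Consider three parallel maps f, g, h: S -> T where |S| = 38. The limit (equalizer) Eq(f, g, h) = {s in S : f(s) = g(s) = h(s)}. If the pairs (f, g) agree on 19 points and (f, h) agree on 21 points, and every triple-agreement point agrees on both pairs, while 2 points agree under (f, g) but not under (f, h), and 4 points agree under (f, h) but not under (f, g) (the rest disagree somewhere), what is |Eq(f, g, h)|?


Eq(f, g, h) is the triple-agreement set: points in S where all three
maps take the same value. Using inclusion-exclusion on the pairwise data:
Pair (f, g) agrees on 19 points; pair (f, h) on 21 points.
Points agreeing under (f, g) but not (f, h) = 2; under (f, h) but not (f, g) = 4.
Triple-agreement = agreement-in-(f, g) minus points that agree under (f, g) but not (f, h):
|Eq(f, g, h)| = 19 - 2 = 17
(cross-check via (f, h): 21 - 4 = 17.)

17


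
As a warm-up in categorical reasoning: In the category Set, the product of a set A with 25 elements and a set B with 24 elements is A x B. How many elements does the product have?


In Set, the product A x B is the Cartesian product.
By the universal property, |A x B| = |A| * |B|.
|A x B| = 25 * 24 = 600

600


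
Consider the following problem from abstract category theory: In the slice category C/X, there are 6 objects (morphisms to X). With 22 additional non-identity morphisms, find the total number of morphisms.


In the slice category C/X, objects are morphisms to X.
Identity morphisms: 6 (one per object of C/X).
Non-identity morphisms: 22.
Total = 6 + 22 = 28

28


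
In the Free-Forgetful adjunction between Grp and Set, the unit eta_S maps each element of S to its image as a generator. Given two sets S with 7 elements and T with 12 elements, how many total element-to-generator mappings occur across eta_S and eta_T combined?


The unit eta_X: X -> U(F(X)) of the Free-Forgetful adjunction
maps each element of X to a generator of F(X). For X = S + T (disjoint
union in Set), |S + T| = |S| + |T|.
Total mappings = 7 + 12 = 19.

19


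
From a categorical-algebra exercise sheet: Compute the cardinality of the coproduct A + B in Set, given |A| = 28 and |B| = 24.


In Set, the coproduct A + B is the disjoint union.
|A + B| = |A| + |B| = 28 + 24 = 52

52


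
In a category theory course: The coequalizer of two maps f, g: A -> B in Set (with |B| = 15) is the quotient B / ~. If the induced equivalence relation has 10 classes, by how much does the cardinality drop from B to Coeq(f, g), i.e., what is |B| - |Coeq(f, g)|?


The coequalizer Coeq(f, g) = B / ~ has one element per equivalence class.
|B| = 15, |Coeq(f, g)| = 10.
|B| - |Coeq(f, g)| = 15 - 10 = 5.

5


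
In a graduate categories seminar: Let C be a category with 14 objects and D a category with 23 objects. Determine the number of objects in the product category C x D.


The product category C x D has objects that are pairs (c, d).
Number of pairs = |Ob(C)| * |Ob(D)| = 14 * 23 = 322

322


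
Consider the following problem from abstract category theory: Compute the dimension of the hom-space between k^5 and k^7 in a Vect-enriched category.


In Vect-enriched categories, Hom(k^n, k^m) is the space of m x n matrices.
dim(Hom(k^5, k^7)) = 7 * 5 = 35

35


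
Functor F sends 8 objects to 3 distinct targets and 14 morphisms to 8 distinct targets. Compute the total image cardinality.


The image of F consists of distinct objects and distinct morphisms.
|Im(F)| on objects = 3
|Im(F)| on morphisms = 8
Total image cardinality = 3 + 8 = 11

11


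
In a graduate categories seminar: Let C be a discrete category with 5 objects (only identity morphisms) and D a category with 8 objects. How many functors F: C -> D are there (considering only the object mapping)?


A functor from a discrete category C to D is determined by
where each object maps. Each of the 5 objects of C can map
to any of the 8 objects of D independently.
Number of functors = 8^5 = 32768

32768


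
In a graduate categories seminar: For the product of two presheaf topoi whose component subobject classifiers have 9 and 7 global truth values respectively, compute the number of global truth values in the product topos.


In a product of presheaf topoi E_1 x E_2, the subobject classifier
is Omega = Omega_1 x Omega_2 (componentwise), so
|Omega(top)| = |Omega_1(top_1)| * |Omega_2(top_2)|.
= 9 * 7 = 63.

63


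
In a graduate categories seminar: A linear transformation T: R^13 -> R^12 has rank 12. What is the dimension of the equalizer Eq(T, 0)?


The equalizer of f and the zero map is ker(f).
By the rank-nullity theorem: dim(ker(f)) = dim(domain) - rank(f).
dim(ker(f)) = 13 - 12 = 1

1


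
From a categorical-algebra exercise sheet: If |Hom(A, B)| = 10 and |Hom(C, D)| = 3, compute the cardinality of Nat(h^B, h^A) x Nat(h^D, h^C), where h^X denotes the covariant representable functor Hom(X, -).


By the Yoneda lemma, Nat(h^B, h^A) is isomorphic to Hom(A, B),
so |Nat(h^B, h^A)| = |Hom(A, B)| and |Nat(h^D, h^C)| = |Hom(C, D)|.
|Hom(A, B)| = 10, |Hom(C, D)| = 3.
|Nat(h^B, h^A) x Nat(h^D, h^C)| = 10 * 3 = 30

30


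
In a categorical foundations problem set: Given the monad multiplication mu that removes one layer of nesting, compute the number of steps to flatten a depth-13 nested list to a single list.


Each application of mu: T^2 -> T removes one layer of nesting.
Starting at depth 13 (i.e., T^13(X)), we need to reach T(X).
Number of mu applications = 13 - 1 = 12

12


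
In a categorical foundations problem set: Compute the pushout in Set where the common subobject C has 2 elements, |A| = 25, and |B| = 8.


The pushout A +_C B identifies the images of C in A and B.
|A +_C B| = |A| + |B| - |C| (for injections).
= 25 + 8 - 2 = 31

31


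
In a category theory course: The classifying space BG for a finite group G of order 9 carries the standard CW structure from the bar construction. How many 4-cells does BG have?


In the bar-construction CW model of BG, the n-cells are indexed by
n-tuples [g_1|...|g_n] of non-identity elements of G (degenerate
simplices with some g_i = e do not contribute cells), so there are
(|G| - 1)^n n-cells.
For dim = 4 with |G| = 9:
cells = (9 - 1)^4 = 8^4 = 4096

4096


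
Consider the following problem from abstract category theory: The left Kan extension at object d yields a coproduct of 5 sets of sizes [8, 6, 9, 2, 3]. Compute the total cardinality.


Pointwise, the left Kan extension (Lan_F H)(d) is the colimit, indexed
by the comma category (F downarrow d), of H composed with the
projection (F downarrow d) -> C. Here that colimit is given
as a coproduct (disjoint union) of sets, so its cardinality is the
sum of the sizes of the summands.
Coproduct of sets with sizes: 8 + 6 + 9 + 2 + 3
= 28

28


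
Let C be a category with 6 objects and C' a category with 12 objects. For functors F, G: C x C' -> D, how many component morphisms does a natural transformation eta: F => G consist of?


A natural transformation eta: F => G assigns one component morphism per
object of the domain category.
The domain is the product category C x C', so
|Ob(C x C')| = |Ob(C)| * |Ob(C')| = 6 * 12 = 72.
Therefore eta has 72 component morphisms.

72


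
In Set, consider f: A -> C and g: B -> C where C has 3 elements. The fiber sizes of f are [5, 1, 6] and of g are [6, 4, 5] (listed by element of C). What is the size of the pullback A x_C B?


The pullback A x_C B consists of pairs (a, b) with f(a) = g(b).
For each element c in C, the fiber product has |f^-1(c)| * |g^-1(c)| elements.
Summing over C: 5 * 6 + 1 * 4 + 6 * 5
= 30 + 4 + 30 = 64

64


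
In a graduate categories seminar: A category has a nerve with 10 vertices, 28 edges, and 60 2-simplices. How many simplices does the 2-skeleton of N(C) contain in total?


The 2-skeleton of the nerve N(C) consists of simplices in dimensions 0, 1, 2:
  |N(C)_0| = 10 (objects)
  |N(C)_1| = 28 (morphisms)
  |N(C)_2| = 60 (composable pairs)
Total = 10 + 28 + 60 = 98

98


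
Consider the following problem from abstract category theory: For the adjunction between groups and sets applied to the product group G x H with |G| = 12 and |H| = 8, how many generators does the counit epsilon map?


The counit epsilon_K: F(U(K)) -> K of the Free-Forgetful adjunction
maps |K| generators of F(U(K)) into K. For K = G x H (the product group),
|G x H| = |G| * |H|.
Total generators mapped = 12 * 8 = 96.

96


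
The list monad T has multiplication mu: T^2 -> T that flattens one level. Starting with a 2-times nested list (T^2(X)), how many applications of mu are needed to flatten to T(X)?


Each application of mu: T^2 -> T removes one layer of nesting.
Starting at depth 2 (i.e., T^2(X)), we need to reach T(X).
Number of mu applications = 2 - 1 = 1

1


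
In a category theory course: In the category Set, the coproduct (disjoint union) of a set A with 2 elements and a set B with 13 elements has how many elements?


In Set, the coproduct A + B is the disjoint union.
|A + B| = |A| + |B| = 2 + 13 = 15

15


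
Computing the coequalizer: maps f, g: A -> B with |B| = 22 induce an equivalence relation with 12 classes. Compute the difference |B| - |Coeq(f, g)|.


The coequalizer Coeq(f, g) = B / ~ has one element per equivalence class.
|B| = 22, |Coeq(f, g)| = 12.
|B| - |Coeq(f, g)| = 22 - 12 = 10.

10


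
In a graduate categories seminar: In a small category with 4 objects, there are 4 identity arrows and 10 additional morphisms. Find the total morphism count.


Each object has an identity morphism, giving 4 identities.
Adding the 10 non-identity morphisms:
Total = 4 + 10 = 14

14


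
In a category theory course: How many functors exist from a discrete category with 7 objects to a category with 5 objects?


A functor from a discrete category C to D is determined by
where each object maps. Each of the 7 objects of C can map
to any of the 5 objects of D independently.
Number of functors = 5^7 = 78125

78125


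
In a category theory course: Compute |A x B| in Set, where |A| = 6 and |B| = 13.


In Set, the product A x B is the Cartesian product.
By the universal property, |A x B| = |A| * |B|.
|A x B| = 6 * 13 = 78

78


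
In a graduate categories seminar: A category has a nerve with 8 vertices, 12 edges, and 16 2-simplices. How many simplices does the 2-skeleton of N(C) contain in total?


The 2-skeleton of the nerve N(C) consists of simplices in dimensions 0, 1, 2:
  |N(C)_0| = 8 (objects)
  |N(C)_1| = 12 (morphisms)
  |N(C)_2| = 16 (composable pairs)
Total = 8 + 12 + 16 = 36

36


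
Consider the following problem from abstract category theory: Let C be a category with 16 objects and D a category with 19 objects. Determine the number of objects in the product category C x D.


The product category C x D has objects that are pairs (c, d).
Number of pairs = |Ob(C)| * |Ob(D)| = 16 * 19 = 304

304


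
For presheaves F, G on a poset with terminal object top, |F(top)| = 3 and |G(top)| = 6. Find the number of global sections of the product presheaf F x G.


Global sections of a presheaf on a poset with terminal top satisfy
Gamma(H) ~ H(top). Presheaves admit pointwise products, so
(F x G)(top) = F(top) x G(top) (Cartesian product).
|Gamma(F x G)| = |F(top)| * |G(top)| = 3 * 6 = 18.

18


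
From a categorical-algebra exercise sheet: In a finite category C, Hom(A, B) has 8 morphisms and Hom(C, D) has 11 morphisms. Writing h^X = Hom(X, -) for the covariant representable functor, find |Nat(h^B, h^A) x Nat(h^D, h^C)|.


By the Yoneda lemma, Nat(h^B, h^A) is isomorphic to Hom(A, B),
so |Nat(h^B, h^A)| = |Hom(A, B)| and |Nat(h^D, h^C)| = |Hom(C, D)|.
|Hom(A, B)| = 8, |Hom(C, D)| = 11.
|Nat(h^B, h^A) x Nat(h^D, h^C)| = 8 * 11 = 88

88


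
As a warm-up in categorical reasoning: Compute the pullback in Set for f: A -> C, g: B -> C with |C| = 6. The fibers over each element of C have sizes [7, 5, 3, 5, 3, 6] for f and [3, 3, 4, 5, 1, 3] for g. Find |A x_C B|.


The pullback A x_C B consists of pairs (a, b) with f(a) = g(b).
For each element c in C, the fiber product has |f^-1(c)| * |g^-1(c)| elements.
Summing over C: 7 * 3 + 5 * 3 + 3 * 4 + 5 * 5 + 3 * 1 + 6 * 3
= 21 + 15 + 12 + 25 + 3 + 18 = 94

94


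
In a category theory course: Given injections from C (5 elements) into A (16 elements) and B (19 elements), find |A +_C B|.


The pushout A +_C B identifies the images of C in A and B.
|A +_C B| = |A| + |B| - |C| (for injections).
= 16 + 19 - 5 = 30

30


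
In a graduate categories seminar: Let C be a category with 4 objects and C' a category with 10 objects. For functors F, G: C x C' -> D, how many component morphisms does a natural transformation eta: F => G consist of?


A natural transformation eta: F => G assigns one component morphism per
object of the domain category.
The domain is the product category C x C', so
|Ob(C x C')| = |Ob(C)| * |Ob(C')| = 4 * 10 = 40.
Therefore eta has 40 component morphisms.

40


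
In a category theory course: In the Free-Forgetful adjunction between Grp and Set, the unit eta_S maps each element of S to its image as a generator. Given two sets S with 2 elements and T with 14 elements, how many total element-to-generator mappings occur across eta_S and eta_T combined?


The unit eta_X: X -> U(F(X)) of the Free-Forgetful adjunction
maps each element of X to a generator of F(X). For X = S + T (disjoint
union in Set), |S + T| = |S| + |T|.
Total mappings = 2 + 14 = 16.

16


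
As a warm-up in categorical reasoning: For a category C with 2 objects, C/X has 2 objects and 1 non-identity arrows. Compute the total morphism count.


In the slice category C/X, objects are morphisms to X.
Identity morphisms: 2 (one per object of C/X).
Non-identity morphisms: 1.
Total = 2 + 1 = 3

3
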